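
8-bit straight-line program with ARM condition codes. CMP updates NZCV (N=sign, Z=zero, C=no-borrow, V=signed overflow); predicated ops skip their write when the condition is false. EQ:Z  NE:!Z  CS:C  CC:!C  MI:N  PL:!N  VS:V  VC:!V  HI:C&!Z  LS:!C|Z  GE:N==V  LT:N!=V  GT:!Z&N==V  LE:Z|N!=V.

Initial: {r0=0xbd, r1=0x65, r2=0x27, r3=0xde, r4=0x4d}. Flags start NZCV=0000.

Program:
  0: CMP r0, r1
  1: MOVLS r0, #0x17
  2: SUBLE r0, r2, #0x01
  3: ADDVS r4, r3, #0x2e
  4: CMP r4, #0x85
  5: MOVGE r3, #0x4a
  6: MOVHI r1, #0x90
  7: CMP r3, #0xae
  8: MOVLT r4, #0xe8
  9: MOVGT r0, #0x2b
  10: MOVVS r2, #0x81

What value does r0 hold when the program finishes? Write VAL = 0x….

VAL = 0x2b

[0] flags=0011 → (cmp)
[1] flags=0011 LS?F → skip
[2] flags=0011 LE?T → r0=0x26
[3] flags=0011 VS?T → r4=0x0c
[4] flags=1001 → (cmp)
[5] flags=1001 GE?T → r3=0x4a
[6] flags=1001 HI?F → skip
[7] flags=1001 → (cmp)
[8] flags=1001 LT?F → skip
[9] flags=1001 GT?T → r0=0x2b
[10] flags=1001 VS?T → r2=0x81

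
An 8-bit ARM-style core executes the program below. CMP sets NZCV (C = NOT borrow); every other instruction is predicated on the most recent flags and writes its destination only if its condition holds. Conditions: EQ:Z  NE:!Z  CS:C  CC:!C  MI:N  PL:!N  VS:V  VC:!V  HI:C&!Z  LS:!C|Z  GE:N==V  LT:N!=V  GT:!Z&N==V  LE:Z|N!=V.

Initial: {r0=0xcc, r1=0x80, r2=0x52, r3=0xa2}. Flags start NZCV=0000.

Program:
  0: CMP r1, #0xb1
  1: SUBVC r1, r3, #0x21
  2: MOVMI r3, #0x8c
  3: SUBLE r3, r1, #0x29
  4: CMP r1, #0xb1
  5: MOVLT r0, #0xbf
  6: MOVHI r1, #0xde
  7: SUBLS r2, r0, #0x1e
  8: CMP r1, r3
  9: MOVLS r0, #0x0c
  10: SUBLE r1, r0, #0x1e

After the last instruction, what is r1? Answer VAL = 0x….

VAL = 0xa1

[0] flags=1000 → (cmp)
[1] flags=1000 VC?T → r1=0x81
[2] flags=1000 MI?T → r3=0x8c
[3] flags=1000 LE?T → r3=0x58
[4] flags=1000 → (cmp)
[5] flags=1000 LT?T → r0=0xbf
[6] flags=1000 HI?F → skip
[7] flags=1000 LS?T → r2=0xa1
[8] flags=0011 → (cmp)
[9] flags=0011 LS?F → skip
[10] flags=0011 LE?T → r1=0xa1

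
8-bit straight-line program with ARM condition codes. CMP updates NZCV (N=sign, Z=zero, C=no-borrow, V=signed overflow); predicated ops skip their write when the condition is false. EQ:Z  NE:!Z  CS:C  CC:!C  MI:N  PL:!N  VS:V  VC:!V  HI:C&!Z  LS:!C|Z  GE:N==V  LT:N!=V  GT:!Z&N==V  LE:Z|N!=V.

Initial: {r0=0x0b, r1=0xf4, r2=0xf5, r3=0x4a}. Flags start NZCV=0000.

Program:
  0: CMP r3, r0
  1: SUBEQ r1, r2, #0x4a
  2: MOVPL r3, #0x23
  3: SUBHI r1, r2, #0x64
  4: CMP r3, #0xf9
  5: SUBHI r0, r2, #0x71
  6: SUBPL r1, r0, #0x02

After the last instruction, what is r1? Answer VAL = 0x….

0: ✓ CMP  NZCV=0010
1: · SUBEQ
2: ✓ MOVPL  r3←0x23
3: ✓ SUBHI  r1←0x91
4: ✓ CMP  NZCV=0000
5: · SUBHI
6: ✓ SUBPL  r1←0x09

VAL = 0x09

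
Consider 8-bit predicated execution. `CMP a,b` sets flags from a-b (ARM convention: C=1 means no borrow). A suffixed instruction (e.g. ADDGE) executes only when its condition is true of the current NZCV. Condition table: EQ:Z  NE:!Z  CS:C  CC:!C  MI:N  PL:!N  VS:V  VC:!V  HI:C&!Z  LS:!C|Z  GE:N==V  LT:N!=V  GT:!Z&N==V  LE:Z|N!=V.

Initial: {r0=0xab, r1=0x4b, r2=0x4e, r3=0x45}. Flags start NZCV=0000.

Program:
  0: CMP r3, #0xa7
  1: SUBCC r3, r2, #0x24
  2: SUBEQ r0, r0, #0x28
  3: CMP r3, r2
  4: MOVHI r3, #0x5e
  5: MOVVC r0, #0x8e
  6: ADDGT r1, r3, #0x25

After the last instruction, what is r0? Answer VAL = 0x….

[0] flags=1001 → (cmp)
[1] flags=1001 CC?T → r3=0x2a
[2] flags=1001 EQ?F → skip
[3] flags=1000 → (cmp)
[4] flags=1000 HI?F → skip
[5] flags=1000 VC?T → r0=0x8e
[6] flags=1000 GT?F → skip

VAL = 0x8e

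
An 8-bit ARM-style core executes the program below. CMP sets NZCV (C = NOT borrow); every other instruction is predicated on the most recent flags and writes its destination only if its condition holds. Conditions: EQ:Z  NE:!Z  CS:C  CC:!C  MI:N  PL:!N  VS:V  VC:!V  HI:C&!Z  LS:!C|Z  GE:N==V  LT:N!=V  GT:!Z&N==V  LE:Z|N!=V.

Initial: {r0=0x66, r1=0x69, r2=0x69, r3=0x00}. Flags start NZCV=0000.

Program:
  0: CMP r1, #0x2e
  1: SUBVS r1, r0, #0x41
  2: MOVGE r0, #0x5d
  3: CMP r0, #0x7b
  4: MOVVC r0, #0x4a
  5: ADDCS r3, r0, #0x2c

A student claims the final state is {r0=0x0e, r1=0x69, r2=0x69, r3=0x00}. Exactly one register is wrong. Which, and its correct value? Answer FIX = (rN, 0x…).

FIX = (r0, 0x4a)

[0] flags=0010 → (cmp)
[1] flags=0010 VS?F → skip
[2] flags=0010 GE?T → r0=0x5d
[3] flags=1000 → (cmp)
[4] flags=1000 VC?T → r0=0x4a
[5] flags=1000 CS?F → skip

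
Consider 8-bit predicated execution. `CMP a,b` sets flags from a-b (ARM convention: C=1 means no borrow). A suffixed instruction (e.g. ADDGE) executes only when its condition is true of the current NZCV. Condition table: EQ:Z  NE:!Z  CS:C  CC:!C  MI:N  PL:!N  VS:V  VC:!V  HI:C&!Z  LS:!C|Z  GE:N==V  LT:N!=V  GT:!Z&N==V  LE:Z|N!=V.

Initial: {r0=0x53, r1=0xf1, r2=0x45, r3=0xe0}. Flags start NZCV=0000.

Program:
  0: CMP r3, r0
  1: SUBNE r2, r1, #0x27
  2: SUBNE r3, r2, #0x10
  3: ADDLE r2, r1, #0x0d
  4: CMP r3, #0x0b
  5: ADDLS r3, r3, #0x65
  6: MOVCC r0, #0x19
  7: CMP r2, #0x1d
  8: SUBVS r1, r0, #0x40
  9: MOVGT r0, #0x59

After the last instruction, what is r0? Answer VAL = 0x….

VAL = 0x53

0: ✓ CMP  NZCV=1010
1: ✓ SUBNE  r2←0xca
2: ✓ SUBNE  r3←0xba
3: ✓ ADDLE  r2←0xfe
4: ✓ CMP  NZCV=1010
5: · ADDLS
6: · MOVCC
7: ✓ CMP  NZCV=1010
8: · SUBVS
9: · MOVGT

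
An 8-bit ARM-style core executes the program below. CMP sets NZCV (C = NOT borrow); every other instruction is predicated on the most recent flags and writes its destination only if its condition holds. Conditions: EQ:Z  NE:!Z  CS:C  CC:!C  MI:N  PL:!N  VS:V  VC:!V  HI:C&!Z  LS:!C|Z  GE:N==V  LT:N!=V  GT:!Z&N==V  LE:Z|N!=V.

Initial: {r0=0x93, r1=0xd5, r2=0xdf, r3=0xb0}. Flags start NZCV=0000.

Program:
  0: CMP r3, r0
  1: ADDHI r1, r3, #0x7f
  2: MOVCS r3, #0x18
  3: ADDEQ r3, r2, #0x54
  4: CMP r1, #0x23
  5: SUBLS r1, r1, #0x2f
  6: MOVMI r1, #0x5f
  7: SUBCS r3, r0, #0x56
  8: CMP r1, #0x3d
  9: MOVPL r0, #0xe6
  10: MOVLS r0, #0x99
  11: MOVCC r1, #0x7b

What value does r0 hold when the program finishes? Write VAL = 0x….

[0] flags=0010 → (cmp)
[1] flags=0010 HI?T → r1=0x2f
[2] flags=0010 CS?T → r3=0x18
[3] flags=0010 EQ?F → skip
[4] flags=0010 → (cmp)
[5] flags=0010 LS?F → skip
[6] flags=0010 MI?F → skip
[7] flags=0010 CS?T → r3=0x3d
[8] flags=1000 → (cmp)
[9] flags=1000 PL?F → skip
[10] flags=1000 LS?T → r0=0x99
[11] flags=1000 CC?T → r1=0x7b

VAL = 0x99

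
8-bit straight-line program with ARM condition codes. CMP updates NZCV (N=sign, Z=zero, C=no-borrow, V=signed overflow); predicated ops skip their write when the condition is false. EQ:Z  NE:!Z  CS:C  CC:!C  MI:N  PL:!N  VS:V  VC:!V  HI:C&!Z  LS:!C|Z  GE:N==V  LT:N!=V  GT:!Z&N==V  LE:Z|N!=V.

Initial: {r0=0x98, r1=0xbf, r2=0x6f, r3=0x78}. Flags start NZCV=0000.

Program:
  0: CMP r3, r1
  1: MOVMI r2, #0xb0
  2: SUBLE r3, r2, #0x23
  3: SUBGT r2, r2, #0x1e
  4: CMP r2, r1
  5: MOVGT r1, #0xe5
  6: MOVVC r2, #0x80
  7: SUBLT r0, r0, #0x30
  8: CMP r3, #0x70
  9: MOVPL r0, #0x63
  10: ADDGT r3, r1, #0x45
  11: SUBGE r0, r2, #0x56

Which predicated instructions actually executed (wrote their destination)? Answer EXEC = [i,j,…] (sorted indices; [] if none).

0: ✓ CMP  NZCV=1001
1: ✓ MOVMI  r2←0xb0
2: · SUBLE
3: ✓ SUBGT  r2←0x92
4: ✓ CMP  NZCV=1000
5: · MOVGT
6: ✓ MOVVC  r2←0x80
7: ✓ SUBLT  r0←0x68
8: ✓ CMP  NZCV=0010
9: ✓ MOVPL  r0←0x63
10: ✓ ADDGT  r3←0x04
11: ✓ SUBGE  r0←0x2a

EXEC = [1,3,6,7,9,10,11]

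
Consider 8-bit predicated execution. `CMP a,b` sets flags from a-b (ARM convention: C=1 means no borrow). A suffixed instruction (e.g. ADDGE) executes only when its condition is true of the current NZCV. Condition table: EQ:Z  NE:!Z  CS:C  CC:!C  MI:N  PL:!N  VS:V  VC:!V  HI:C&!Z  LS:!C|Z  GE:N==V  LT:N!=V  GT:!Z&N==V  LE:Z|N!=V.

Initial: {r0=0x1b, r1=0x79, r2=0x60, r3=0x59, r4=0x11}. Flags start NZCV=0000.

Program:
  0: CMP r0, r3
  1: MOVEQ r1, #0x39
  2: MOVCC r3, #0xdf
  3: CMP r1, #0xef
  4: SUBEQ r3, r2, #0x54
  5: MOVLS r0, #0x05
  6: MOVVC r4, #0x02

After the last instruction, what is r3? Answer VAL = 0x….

[0] flags=1000 → (cmp)
[1] flags=1000 EQ?F → skip
[2] flags=1000 CC?T → r3=0xdf
[3] flags=1001 → (cmp)
[4] flags=1001 EQ?F → skip
[5] flags=1001 LS?T → r0=0x05
[6] flags=1001 VC?F → skip

VAL = 0xdf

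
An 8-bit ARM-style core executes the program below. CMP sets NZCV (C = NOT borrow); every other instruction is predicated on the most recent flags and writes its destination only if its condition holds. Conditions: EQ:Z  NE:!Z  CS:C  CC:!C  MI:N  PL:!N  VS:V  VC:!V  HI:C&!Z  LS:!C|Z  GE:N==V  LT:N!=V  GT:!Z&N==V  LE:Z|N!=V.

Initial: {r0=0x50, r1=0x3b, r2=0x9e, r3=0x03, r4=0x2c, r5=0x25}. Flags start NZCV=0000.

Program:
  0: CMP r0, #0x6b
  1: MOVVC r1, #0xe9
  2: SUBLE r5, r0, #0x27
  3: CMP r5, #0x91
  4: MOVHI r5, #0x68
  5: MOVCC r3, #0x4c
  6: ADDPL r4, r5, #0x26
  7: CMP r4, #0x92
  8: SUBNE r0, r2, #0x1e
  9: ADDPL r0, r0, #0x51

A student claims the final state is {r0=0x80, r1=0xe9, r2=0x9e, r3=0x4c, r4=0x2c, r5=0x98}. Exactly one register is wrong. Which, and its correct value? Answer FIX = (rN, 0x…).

FIX = (r5, 0x29)

[0] flags=1000 → (cmp)
[1] flags=1000 VC?T → r1=0xe9
[2] flags=1000 LE?T → r5=0x29
[3] flags=1001 → (cmp)
[4] flags=1001 HI?F → skip
[5] flags=1001 CC?T → r3=0x4c
[6] flags=1001 PL?F → skip
[7] flags=1001 → (cmp)
[8] flags=1001 NE?T → r0=0x80
[9] flags=1001 PL?F → skip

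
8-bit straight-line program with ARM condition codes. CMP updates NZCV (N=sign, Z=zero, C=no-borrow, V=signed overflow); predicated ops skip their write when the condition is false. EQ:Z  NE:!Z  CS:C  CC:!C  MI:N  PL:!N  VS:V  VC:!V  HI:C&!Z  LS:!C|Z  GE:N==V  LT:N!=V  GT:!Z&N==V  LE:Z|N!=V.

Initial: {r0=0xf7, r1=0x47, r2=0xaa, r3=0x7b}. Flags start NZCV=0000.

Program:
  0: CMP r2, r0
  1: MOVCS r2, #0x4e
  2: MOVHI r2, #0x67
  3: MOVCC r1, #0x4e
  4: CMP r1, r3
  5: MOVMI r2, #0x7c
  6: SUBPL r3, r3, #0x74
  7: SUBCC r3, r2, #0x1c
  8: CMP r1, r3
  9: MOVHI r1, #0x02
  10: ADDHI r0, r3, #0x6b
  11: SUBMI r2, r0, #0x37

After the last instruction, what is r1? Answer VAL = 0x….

VAL = 0x4e

[0] flags=1000 → (cmp)
[1] flags=1000 CS?F → skip
[2] flags=1000 HI?F → skip
[3] flags=1000 CC?T → r1=0x4e
[4] flags=1000 → (cmp)
[5] flags=1000 MI?T → r2=0x7c
[6] flags=1000 PL?F → skip
[7] flags=1000 CC?T → r3=0x60
[8] flags=1000 → (cmp)
[9] flags=1000 HI?F → skip
[10] flags=1000 HI?F → skip
[11] flags=1000 MI?T → r2=0xc0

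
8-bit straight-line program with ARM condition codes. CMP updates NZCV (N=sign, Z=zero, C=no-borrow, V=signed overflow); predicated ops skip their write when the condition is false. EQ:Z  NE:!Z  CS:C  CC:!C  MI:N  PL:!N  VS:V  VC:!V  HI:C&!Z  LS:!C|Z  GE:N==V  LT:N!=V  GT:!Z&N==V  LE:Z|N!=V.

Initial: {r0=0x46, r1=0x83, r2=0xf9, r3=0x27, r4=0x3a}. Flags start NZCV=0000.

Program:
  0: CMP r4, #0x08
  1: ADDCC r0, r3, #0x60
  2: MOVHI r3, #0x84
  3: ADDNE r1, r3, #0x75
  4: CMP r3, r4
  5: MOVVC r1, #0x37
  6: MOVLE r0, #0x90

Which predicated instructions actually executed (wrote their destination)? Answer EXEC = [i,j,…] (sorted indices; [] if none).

EXEC = [2,3,6]

0: ✓ CMP  NZCV=0010
1: · ADDCC
2: ✓ MOVHI  r3←0x84
3: ✓ ADDNE  r1←0xf9
4: ✓ CMP  NZCV=0011
5: · MOVVC
6: ✓ MOVLE  r0←0x90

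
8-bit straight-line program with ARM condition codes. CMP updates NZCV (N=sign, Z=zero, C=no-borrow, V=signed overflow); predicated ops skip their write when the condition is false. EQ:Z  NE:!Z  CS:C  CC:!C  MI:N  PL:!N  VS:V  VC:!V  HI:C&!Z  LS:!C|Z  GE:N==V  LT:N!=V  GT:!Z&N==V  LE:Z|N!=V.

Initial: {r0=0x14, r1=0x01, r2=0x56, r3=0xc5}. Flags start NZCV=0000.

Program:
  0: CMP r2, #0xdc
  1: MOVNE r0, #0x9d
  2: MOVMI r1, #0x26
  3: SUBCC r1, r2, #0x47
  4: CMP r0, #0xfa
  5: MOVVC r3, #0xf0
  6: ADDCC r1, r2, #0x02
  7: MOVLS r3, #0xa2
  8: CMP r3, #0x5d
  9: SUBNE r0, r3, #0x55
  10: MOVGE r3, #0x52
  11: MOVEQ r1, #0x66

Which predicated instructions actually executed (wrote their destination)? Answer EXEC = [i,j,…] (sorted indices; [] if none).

EXEC = [1,3,5,6,7,9]

[0] flags=0000 → (cmp)
[1] flags=0000 NE?T → r0=0x9d
[2] flags=0000 MI?F → skip
[3] flags=0000 CC?T → r1=0x0f
[4] flags=1000 → (cmp)
[5] flags=1000 VC?T → r3=0xf0
[6] flags=1000 CC?T → r1=0x58
[7] flags=1000 LS?T → r3=0xa2
[8] flags=0011 → (cmp)
[9] flags=0011 NE?T → r0=0x4d
[10] flags=0011 GE?F → skip
[11] flags=0011 EQ?F → skip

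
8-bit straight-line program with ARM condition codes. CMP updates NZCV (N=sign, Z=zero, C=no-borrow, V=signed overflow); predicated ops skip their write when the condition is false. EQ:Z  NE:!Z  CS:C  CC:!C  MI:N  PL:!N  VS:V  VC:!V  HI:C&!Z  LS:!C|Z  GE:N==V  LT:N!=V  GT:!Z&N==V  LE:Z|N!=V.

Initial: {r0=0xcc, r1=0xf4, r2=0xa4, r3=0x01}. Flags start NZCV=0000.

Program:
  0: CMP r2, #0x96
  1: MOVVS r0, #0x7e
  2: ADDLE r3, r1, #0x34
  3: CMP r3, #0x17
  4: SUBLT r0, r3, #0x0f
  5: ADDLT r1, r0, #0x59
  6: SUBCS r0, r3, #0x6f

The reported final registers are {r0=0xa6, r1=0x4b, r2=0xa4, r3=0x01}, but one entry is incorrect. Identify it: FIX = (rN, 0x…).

0: ✓ CMP  NZCV=0010
1: · MOVVS
2: · ADDLE
3: ✓ CMP  NZCV=1000
4: ✓ SUBLT  r0←0xf2
5: ✓ ADDLT  r1←0x4b
6: · SUBCS

FIX = (r0, 0xf2)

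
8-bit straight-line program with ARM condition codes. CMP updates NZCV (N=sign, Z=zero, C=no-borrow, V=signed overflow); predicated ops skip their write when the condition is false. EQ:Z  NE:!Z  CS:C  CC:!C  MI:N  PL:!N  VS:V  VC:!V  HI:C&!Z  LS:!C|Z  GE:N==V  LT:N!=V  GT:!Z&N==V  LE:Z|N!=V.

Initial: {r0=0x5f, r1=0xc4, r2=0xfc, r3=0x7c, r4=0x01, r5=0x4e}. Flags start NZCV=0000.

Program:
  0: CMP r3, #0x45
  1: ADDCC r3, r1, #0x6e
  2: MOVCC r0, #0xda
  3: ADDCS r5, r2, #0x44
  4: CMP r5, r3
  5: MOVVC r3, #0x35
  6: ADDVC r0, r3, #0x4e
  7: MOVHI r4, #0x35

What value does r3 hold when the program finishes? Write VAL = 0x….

[0] flags=0010 → (cmp)
[1] flags=0010 CC?F → skip
[2] flags=0010 CC?F → skip
[3] flags=0010 CS?T → r5=0x40
[4] flags=1000 → (cmp)
[5] flags=1000 VC?T → r3=0x35
[6] flags=1000 VC?T → r0=0x83
[7] flags=1000 HI?F → skip

VAL = 0x35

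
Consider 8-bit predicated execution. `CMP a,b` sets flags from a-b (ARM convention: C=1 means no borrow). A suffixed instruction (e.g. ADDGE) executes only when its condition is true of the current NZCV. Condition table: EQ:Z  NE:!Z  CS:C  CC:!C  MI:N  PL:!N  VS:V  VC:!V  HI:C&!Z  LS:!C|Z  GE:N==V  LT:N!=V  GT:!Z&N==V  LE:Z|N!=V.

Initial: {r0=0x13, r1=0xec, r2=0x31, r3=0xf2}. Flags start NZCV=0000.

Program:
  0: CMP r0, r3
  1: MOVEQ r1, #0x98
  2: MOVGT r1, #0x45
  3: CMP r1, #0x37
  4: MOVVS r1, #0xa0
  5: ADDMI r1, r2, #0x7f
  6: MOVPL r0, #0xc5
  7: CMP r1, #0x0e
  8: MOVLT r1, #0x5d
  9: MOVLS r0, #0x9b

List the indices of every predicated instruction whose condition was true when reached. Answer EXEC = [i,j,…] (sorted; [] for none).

[0] flags=0000 → (cmp)
[1] flags=0000 EQ?F → skip
[2] flags=0000 GT?T → r1=0x45
[3] flags=0010 → (cmp)
[4] flags=0010 VS?F → skip
[5] flags=0010 MI?F → skip
[6] flags=0010 PL?T → r0=0xc5
[7] flags=0010 → (cmp)
[8] flags=0010 LT?F → skip
[9] flags=0010 LS?F → skip

EXEC = [2,6]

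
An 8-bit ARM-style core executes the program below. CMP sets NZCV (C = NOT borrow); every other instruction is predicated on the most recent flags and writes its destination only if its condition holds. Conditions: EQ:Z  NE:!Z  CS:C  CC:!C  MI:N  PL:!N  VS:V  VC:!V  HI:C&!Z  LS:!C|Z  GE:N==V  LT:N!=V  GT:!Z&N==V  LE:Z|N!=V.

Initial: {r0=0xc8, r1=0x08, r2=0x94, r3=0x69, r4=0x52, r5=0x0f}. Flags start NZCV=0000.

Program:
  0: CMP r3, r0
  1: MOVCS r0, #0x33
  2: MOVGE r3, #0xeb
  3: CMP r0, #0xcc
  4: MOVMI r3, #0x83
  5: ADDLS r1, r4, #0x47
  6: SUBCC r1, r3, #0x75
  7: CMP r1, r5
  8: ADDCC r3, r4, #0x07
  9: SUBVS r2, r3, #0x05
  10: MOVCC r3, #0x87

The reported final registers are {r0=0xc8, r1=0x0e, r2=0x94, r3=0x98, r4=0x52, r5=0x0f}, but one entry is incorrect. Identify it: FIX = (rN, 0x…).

FIX = (r3, 0x87)

0: ✓ CMP  NZCV=1001
1: · MOVCS
2: ✓ MOVGE  r3←0xeb
3: ✓ CMP  NZCV=1000
4: ✓ MOVMI  r3←0x83
5: ✓ ADDLS  r1←0x99
6: ✓ SUBCC  r1←0x0e
7: ✓ CMP  NZCV=1000
8: ✓ ADDCC  r3←0x59
9: · SUBVS
10: ✓ MOVCC  r3←0x87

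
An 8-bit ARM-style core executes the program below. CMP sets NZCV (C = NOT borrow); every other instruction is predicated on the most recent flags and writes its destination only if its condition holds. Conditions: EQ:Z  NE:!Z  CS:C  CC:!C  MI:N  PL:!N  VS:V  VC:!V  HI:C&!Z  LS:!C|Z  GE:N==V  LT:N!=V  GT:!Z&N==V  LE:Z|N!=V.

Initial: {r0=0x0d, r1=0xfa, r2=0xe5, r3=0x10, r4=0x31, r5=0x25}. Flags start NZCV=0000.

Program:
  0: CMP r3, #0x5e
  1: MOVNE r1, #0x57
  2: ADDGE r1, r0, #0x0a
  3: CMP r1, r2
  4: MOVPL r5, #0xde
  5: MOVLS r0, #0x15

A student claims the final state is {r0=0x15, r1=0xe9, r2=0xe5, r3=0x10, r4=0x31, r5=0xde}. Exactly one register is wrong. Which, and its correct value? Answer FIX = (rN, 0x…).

FIX = (r1, 0x57)

[0] flags=1000 → (cmp)
[1] flags=1000 NE?T → r1=0x57
[2] flags=1000 GE?F → skip
[3] flags=0000 → (cmp)
[4] flags=0000 PL?T → r5=0xde
[5] flags=0000 LS?T → r0=0x15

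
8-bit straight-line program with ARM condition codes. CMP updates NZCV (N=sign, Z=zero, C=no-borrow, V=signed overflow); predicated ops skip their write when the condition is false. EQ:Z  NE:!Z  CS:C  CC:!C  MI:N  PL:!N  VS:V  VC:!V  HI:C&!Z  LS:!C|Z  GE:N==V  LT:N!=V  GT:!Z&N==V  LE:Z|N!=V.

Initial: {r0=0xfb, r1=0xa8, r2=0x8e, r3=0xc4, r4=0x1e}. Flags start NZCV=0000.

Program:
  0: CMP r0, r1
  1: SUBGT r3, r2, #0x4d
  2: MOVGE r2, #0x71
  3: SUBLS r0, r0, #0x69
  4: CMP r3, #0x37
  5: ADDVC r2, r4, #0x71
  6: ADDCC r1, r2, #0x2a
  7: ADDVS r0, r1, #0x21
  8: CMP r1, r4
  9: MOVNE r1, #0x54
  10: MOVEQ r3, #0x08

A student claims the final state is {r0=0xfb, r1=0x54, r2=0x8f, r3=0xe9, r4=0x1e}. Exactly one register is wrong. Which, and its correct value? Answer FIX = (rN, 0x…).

FIX = (r3, 0x41)

[0] flags=0010 → (cmp)
[1] flags=0010 GT?T → r3=0x41
[2] flags=0010 GE?T → r2=0x71
[3] flags=0010 LS?F → skip
[4] flags=0010 → (cmp)
[5] flags=0010 VC?T → r2=0x8f
[6] flags=0010 CC?F → skip
[7] flags=0010 VS?F → skip
[8] flags=1010 → (cmp)
[9] flags=1010 NE?T → r1=0x54
[10] flags=1010 EQ?F → skip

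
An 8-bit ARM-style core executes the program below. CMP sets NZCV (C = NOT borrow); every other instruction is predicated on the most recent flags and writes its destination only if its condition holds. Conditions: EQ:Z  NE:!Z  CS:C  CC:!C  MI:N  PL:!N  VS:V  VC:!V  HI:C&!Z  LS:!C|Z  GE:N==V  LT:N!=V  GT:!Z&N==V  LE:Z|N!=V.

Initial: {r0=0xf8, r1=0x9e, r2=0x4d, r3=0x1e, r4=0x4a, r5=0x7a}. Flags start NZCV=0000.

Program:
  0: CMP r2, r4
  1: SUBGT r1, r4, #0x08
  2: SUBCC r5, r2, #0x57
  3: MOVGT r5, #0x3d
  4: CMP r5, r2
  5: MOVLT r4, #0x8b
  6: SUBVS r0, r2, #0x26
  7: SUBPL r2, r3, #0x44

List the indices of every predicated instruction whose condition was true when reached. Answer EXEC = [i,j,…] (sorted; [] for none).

[0] flags=0010 → (cmp)
[1] flags=0010 GT?T → r1=0x42
[2] flags=0010 CC?F → skip
[3] flags=0010 GT?T → r5=0x3d
[4] flags=1000 → (cmp)
[5] flags=1000 LT?T → r4=0x8b
[6] flags=1000 VS?F → skip
[7] flags=1000 PL?F → skip

EXEC = [1,3,5]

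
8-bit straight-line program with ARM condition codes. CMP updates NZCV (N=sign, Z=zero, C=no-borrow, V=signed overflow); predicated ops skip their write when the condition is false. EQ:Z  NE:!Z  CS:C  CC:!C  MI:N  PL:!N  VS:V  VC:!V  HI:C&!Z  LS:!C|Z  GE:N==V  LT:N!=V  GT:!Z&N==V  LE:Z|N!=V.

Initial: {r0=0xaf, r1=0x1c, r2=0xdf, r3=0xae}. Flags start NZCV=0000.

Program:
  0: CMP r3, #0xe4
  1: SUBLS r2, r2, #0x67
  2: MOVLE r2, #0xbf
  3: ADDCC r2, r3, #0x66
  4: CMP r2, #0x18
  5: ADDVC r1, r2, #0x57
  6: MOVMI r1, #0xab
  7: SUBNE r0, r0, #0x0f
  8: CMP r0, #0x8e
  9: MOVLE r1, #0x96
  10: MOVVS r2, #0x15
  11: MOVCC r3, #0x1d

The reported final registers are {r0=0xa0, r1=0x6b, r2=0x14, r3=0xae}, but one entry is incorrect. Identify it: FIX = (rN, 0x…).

FIX = (r1, 0xab)

0: ✓ CMP  NZCV=1000
1: ✓ SUBLS  r2←0x78
2: ✓ MOVLE  r2←0xbf
3: ✓ ADDCC  r2←0x14
4: ✓ CMP  NZCV=1000
5: ✓ ADDVC  r1←0x6b
6: ✓ MOVMI  r1←0xab
7: ✓ SUBNE  r0←0xa0
8: ✓ CMP  NZCV=0010
9: · MOVLE
10: · MOVVS
11: · MOVCC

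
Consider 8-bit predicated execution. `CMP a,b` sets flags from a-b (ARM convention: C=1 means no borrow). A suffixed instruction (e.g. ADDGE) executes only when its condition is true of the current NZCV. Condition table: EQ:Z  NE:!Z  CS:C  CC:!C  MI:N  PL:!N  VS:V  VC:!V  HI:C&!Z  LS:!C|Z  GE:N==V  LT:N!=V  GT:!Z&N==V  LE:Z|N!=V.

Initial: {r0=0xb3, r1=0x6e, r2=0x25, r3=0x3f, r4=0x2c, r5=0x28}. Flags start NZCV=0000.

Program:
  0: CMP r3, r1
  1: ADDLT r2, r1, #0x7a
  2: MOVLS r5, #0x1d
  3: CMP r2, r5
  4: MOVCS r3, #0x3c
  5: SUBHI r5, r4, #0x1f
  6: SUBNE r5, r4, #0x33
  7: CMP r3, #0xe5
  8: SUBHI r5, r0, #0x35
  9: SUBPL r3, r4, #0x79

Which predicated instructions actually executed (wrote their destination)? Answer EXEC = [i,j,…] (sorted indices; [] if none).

[0] flags=1000 → (cmp)
[1] flags=1000 LT?T → r2=0xe8
[2] flags=1000 LS?T → r5=0x1d
[3] flags=1010 → (cmp)
[4] flags=1010 CS?T → r3=0x3c
[5] flags=1010 HI?T → r5=0x0d
[6] flags=1010 NE?T → r5=0xf9
[7] flags=0000 → (cmp)
[8] flags=0000 HI?F → skip
[9] flags=0000 PL?T → r3=0xb3

EXEC = [1,2,4,5,6,9]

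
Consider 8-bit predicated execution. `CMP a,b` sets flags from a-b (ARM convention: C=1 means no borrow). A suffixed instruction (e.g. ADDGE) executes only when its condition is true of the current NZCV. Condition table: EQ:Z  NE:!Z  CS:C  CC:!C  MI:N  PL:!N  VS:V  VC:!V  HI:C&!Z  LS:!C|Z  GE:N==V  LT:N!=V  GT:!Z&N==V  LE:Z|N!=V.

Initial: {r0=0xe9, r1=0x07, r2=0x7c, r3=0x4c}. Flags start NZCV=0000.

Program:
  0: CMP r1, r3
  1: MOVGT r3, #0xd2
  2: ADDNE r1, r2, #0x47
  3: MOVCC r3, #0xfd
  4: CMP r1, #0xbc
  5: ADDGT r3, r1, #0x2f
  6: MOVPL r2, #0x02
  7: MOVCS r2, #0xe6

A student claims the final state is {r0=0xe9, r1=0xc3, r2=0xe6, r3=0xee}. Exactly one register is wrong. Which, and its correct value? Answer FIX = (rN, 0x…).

FIX = (r3, 0xf2)

[0] flags=1000 → (cmp)
[1] flags=1000 GT?F → skip
[2] flags=1000 NE?T → r1=0xc3
[3] flags=1000 CC?T → r3=0xfd
[4] flags=0010 → (cmp)
[5] flags=0010 GT?T → r3=0xf2
[6] flags=0010 PL?T → r2=0x02
[7] flags=0010 CS?T → r2=0xe6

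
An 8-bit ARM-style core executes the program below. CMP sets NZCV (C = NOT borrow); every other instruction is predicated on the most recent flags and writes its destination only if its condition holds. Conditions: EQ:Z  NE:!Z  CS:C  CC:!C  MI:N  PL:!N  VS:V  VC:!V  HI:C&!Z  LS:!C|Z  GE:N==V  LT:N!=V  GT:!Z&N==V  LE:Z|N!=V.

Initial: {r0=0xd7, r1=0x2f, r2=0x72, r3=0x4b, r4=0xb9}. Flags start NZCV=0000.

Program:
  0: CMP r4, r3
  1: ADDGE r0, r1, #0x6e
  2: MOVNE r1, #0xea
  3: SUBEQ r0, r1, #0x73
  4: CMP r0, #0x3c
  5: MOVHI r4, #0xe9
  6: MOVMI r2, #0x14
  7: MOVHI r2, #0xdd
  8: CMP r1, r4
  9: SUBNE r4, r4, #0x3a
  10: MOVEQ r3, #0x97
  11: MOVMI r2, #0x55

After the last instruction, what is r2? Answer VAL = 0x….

VAL = 0xdd

[0] flags=0011 → (cmp)
[1] flags=0011 GE?F → skip
[2] flags=0011 NE?T → r1=0xea
[3] flags=0011 EQ?F → skip
[4] flags=1010 → (cmp)
[5] flags=1010 HI?T → r4=0xe9
[6] flags=1010 MI?T → r2=0x14
[7] flags=1010 HI?T → r2=0xdd
[8] flags=0010 → (cmp)
[9] flags=0010 NE?T → r4=0xaf
[10] flags=0010 EQ?F → skip
[11] flags=0010 MI?F → skip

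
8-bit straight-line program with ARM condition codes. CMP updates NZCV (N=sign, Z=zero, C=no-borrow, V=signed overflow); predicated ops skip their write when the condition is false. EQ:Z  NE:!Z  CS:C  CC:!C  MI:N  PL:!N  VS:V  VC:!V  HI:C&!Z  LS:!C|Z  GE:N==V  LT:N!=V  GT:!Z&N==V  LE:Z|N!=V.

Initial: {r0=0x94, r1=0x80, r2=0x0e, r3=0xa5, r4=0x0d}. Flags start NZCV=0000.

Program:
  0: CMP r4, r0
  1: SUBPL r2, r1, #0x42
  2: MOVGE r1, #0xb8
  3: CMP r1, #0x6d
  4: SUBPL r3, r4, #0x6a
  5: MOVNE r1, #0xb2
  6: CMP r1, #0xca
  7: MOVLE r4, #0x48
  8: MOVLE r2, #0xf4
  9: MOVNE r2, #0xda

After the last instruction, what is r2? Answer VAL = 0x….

VAL = 0xda

0: ✓ CMP  NZCV=0000
1: ✓ SUBPL  r2←0x3e
2: ✓ MOVGE  r1←0xb8
3: ✓ CMP  NZCV=0011
4: ✓ SUBPL  r3←0xa3
5: ✓ MOVNE  r1←0xb2
6: ✓ CMP  NZCV=1000
7: ✓ MOVLE  r4←0x48
8: ✓ MOVLE  r2←0xf4
9: ✓ MOVNE  r2←0xda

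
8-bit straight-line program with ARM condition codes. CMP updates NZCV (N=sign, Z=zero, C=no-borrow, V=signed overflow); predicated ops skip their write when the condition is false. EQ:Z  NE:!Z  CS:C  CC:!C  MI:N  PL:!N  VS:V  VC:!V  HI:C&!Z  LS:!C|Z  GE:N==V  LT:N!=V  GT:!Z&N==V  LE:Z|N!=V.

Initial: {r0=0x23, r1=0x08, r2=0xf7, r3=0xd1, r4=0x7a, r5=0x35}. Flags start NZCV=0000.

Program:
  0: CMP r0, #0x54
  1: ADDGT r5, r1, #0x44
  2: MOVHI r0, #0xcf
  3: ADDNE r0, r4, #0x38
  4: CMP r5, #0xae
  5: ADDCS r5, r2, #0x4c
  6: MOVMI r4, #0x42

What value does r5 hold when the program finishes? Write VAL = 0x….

VAL = 0x35

0: ✓ CMP  NZCV=1000
1: · ADDGT
2: · MOVHI
3: ✓ ADDNE  r0←0xb2
4: ✓ CMP  NZCV=1001
5: · ADDCS
6: ✓ MOVMI  r4←0x42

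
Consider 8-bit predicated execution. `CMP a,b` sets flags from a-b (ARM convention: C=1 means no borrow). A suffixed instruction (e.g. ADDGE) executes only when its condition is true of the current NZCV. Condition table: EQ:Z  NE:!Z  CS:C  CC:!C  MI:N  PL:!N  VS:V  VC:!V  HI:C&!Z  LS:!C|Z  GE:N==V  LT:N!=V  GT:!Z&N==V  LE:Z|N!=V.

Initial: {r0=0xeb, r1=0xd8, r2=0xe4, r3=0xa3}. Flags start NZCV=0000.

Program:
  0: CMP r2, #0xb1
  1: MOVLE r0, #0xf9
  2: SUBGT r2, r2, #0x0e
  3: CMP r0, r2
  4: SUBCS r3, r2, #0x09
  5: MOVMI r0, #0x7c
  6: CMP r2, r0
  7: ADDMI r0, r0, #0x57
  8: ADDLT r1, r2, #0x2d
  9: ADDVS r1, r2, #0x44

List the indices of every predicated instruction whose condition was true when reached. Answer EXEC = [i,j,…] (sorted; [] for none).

EXEC = [2,4,7,8]

[0] flags=0010 → (cmp)
[1] flags=0010 LE?F → skip
[2] flags=0010 GT?T → r2=0xd6
[3] flags=0010 → (cmp)
[4] flags=0010 CS?T → r3=0xcd
[5] flags=0010 MI?F → skip
[6] flags=1000 → (cmp)
[7] flags=1000 MI?T → r0=0x42
[8] flags=1000 LT?T → r1=0x03
[9] flags=1000 VS?F → skip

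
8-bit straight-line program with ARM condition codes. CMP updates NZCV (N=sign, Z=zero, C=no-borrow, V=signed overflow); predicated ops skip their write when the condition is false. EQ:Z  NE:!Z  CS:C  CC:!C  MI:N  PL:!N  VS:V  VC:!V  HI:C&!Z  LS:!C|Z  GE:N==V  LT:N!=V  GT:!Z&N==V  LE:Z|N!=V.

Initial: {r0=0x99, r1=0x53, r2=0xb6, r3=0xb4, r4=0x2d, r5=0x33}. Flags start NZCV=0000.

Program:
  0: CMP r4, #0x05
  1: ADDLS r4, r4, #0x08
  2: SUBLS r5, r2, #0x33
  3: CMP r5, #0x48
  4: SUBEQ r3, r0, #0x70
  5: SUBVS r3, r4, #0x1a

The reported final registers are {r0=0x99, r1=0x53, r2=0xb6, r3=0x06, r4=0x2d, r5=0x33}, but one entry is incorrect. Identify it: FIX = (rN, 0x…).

FIX = (r3, 0xb4)

0: ✓ CMP  NZCV=0010
1: · ADDLS
2: · SUBLS
3: ✓ CMP  NZCV=1000
4: · SUBEQ
5: · SUBVS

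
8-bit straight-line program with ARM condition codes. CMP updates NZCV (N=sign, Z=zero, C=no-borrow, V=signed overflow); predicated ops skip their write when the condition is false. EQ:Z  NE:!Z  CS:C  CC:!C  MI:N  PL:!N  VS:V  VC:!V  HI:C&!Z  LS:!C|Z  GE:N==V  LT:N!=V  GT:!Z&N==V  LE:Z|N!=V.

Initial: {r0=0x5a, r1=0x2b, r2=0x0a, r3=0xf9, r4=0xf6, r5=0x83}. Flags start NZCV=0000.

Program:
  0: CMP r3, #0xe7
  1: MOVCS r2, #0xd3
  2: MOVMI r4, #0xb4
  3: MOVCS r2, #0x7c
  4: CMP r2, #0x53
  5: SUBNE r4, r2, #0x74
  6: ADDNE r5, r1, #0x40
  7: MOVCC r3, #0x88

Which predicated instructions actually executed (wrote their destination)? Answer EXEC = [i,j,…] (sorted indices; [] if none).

EXEC = [1,3,5,6]

0: ✓ CMP  NZCV=0010
1: ✓ MOVCS  r2←0xd3
2: · MOVMI
3: ✓ MOVCS  r2←0x7c
4: ✓ CMP  NZCV=0010
5: ✓ SUBNE  r4←0x08
6: ✓ ADDNE  r5←0x6b
7: · MOVCC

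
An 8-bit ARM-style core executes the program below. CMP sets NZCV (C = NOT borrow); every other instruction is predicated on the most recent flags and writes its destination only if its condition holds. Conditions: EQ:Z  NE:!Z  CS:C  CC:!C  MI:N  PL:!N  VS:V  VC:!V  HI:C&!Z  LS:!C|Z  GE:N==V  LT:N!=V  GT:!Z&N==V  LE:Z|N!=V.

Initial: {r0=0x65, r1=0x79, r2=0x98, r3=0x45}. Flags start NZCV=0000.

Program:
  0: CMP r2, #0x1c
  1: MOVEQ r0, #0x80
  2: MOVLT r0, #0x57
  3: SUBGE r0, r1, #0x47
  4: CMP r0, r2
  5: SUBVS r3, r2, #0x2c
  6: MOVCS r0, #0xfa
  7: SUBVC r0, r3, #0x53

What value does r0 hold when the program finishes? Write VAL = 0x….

[0] flags=0011 → (cmp)
[1] flags=0011 EQ?F → skip
[2] flags=0011 LT?T → r0=0x57
[3] flags=0011 GE?F → skip
[4] flags=1001 → (cmp)
[5] flags=1001 VS?T → r3=0x6c
[6] flags=1001 CS?F → skip
[7] flags=1001 VC?F → skip

VAL = 0x57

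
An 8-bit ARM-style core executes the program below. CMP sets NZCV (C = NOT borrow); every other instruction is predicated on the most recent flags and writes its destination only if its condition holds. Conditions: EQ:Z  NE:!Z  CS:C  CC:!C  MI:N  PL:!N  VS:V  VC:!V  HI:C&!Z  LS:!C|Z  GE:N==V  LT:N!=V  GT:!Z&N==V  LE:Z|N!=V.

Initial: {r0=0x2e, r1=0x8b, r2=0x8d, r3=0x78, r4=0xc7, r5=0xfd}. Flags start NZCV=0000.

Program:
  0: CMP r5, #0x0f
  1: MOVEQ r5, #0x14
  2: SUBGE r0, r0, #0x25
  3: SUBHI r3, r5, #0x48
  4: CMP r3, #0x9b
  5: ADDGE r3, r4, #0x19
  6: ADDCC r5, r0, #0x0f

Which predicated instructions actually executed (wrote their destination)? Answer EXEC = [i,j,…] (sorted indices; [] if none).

EXEC = [3,5]

[0] flags=1010 → (cmp)
[1] flags=1010 EQ?F → skip
[2] flags=1010 GE?F → skip
[3] flags=1010 HI?T → r3=0xb5
[4] flags=0010 → (cmp)
[5] flags=0010 GE?T → r3=0xe0
[6] flags=0010 CC?F → skip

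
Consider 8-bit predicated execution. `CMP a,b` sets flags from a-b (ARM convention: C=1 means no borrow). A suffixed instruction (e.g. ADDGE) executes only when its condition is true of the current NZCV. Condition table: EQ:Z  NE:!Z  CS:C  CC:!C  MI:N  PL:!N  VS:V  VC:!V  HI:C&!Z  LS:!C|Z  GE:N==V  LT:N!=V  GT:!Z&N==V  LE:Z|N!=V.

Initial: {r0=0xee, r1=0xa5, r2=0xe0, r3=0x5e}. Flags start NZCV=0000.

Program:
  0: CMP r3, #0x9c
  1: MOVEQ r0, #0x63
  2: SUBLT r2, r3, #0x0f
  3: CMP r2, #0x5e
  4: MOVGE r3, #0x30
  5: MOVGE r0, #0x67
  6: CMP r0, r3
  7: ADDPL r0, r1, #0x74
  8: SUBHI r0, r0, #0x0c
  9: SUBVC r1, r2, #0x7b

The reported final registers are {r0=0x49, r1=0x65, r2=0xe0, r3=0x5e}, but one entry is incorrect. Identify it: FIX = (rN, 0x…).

FIX = (r0, 0xe2)

0: ✓ CMP  NZCV=1001
1: · MOVEQ
2: · SUBLT
3: ✓ CMP  NZCV=1010
4: · MOVGE
5: · MOVGE
6: ✓ CMP  NZCV=1010
7: · ADDPL
8: ✓ SUBHI  r0←0xe2
9: ✓ SUBVC  r1←0x65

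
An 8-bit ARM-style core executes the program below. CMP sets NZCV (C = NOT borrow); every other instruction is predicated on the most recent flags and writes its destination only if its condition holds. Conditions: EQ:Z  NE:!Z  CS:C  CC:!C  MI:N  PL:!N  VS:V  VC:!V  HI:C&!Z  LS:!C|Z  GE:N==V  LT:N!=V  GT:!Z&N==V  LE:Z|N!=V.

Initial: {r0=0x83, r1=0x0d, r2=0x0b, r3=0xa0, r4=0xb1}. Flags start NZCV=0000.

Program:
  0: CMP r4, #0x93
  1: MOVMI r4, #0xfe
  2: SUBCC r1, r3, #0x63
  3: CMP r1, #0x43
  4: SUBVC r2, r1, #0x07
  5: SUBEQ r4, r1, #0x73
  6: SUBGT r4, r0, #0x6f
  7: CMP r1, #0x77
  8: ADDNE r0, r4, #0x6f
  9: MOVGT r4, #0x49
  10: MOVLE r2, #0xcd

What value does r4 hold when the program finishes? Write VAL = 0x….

VAL = 0xb1

[0] flags=0010 → (cmp)
[1] flags=0010 MI?F → skip
[2] flags=0010 CC?F → skip
[3] flags=1000 → (cmp)
[4] flags=1000 VC?T → r2=0x06
[5] flags=1000 EQ?F → skip
[6] flags=1000 GT?F → skip
[7] flags=1000 → (cmp)
[8] flags=1000 NE?T → r0=0x20
[9] flags=1000 GT?F → skip
[10] flags=1000 LE?T → r2=0xcd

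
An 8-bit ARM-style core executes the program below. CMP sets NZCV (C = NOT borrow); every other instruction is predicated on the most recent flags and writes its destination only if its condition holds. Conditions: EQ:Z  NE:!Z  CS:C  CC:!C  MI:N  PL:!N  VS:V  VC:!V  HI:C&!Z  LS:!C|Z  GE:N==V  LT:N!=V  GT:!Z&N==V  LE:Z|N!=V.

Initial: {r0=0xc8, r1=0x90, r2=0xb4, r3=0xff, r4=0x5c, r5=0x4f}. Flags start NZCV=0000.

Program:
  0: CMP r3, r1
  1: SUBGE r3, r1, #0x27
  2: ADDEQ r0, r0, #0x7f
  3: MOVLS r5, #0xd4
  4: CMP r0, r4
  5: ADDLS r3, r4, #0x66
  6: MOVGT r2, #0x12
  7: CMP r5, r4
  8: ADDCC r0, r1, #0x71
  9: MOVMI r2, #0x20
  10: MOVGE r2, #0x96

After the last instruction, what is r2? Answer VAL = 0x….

VAL = 0x20

[0] flags=0010 → (cmp)
[1] flags=0010 GE?T → r3=0x69
[2] flags=0010 EQ?F → skip
[3] flags=0010 LS?F → skip
[4] flags=0011 → (cmp)
[5] flags=0011 LS?F → skip
[6] flags=0011 GT?F → skip
[7] flags=1000 → (cmp)
[8] flags=1000 CC?T → r0=0x01
[9] flags=1000 MI?T → r2=0x20
[10] flags=1000 GE?F → skip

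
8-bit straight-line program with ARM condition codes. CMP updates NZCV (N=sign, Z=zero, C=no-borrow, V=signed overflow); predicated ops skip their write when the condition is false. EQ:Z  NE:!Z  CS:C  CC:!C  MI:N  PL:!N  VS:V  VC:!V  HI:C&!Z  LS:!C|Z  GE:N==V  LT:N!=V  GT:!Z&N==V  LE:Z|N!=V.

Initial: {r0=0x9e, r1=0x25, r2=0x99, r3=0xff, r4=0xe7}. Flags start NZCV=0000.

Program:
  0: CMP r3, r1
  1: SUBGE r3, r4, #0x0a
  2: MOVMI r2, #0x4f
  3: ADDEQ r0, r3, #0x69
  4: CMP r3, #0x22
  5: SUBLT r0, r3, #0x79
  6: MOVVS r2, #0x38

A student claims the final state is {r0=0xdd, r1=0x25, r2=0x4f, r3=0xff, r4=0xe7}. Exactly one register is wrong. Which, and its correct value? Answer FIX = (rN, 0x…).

FIX = (r0, 0x86)

[0] flags=1010 → (cmp)
[1] flags=1010 GE?F → skip
[2] flags=1010 MI?T → r2=0x4f
[3] flags=1010 EQ?F → skip
[4] flags=1010 → (cmp)
[5] flags=1010 LT?T → r0=0x86
[6] flags=1010 VS?F → skip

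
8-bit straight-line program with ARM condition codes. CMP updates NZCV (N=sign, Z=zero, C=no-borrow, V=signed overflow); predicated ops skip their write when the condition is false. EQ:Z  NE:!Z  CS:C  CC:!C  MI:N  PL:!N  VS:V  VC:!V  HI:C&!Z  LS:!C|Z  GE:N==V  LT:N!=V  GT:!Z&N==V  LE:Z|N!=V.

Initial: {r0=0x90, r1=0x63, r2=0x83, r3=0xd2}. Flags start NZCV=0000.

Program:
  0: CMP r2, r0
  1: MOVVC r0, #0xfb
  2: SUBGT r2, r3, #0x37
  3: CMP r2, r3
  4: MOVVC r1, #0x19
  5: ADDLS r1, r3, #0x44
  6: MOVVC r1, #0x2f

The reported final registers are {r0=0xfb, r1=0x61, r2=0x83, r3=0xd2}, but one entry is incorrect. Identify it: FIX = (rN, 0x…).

0: ✓ CMP  NZCV=1000
1: ✓ MOVVC  r0←0xfb
2: · SUBGT
3: ✓ CMP  NZCV=1000
4: ✓ MOVVC  r1←0x19
5: ✓ ADDLS  r1←0x16
6: ✓ MOVVC  r1←0x2f

FIX = (r1, 0x2f)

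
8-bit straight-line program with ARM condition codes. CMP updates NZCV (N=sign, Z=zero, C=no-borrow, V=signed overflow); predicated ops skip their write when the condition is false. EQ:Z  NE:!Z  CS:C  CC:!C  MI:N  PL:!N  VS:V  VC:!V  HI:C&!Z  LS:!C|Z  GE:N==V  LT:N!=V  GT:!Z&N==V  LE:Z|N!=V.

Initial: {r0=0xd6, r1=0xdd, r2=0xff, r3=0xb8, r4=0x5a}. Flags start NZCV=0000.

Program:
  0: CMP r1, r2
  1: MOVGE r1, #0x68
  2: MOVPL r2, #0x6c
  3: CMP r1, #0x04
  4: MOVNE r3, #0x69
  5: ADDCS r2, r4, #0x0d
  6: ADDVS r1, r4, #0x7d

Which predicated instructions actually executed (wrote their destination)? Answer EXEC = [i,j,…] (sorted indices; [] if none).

EXEC = [4,5]

0: ✓ CMP  NZCV=1000
1: · MOVGE
2: · MOVPL
3: ✓ CMP  NZCV=1010
4: ✓ MOVNE  r3←0x69
5: ✓ ADDCS  r2←0x67
6: · ADDVS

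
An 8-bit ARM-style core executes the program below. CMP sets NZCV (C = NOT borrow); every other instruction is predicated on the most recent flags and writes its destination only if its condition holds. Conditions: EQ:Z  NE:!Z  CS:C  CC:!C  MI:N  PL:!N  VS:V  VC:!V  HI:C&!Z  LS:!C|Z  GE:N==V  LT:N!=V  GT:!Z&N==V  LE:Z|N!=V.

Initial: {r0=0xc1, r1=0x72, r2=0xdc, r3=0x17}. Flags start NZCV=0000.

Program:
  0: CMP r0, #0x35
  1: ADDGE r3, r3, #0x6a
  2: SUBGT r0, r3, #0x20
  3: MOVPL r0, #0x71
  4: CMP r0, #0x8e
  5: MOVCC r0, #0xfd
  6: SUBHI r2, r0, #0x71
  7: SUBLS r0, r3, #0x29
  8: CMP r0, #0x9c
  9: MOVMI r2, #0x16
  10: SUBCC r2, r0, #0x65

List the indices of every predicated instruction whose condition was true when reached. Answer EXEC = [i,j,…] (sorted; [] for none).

[0] flags=1010 → (cmp)
[1] flags=1010 GE?F → skip
[2] flags=1010 GT?F → skip
[3] flags=1010 PL?F → skip
[4] flags=0010 → (cmp)
[5] flags=0010 CC?F → skip
[6] flags=0010 HI?T → r2=0x50
[7] flags=0010 LS?F → skip
[8] flags=0010 → (cmp)
[9] flags=0010 MI?F → skip
[10] flags=0010 CC?F → skip

EXEC = [6]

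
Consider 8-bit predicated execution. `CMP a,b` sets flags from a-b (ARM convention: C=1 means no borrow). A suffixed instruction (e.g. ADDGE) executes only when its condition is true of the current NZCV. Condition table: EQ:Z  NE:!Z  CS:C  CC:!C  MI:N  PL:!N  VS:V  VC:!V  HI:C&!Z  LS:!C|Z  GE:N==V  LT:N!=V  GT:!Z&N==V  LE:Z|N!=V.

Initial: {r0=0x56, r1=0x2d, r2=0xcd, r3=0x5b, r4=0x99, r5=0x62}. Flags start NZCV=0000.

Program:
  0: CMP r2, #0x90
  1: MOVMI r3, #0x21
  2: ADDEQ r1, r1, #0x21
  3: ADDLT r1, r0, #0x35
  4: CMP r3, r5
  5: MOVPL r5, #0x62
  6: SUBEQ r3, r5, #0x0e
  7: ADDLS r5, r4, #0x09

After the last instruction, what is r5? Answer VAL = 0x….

VAL = 0xa2

[0] flags=0010 → (cmp)
[1] flags=0010 MI?F → skip
[2] flags=0010 EQ?F → skip
[3] flags=0010 LT?F → skip
[4] flags=1000 → (cmp)
[5] flags=1000 PL?F → skip
[6] flags=1000 EQ?F → skip
[7] flags=1000 LS?T → r5=0xa2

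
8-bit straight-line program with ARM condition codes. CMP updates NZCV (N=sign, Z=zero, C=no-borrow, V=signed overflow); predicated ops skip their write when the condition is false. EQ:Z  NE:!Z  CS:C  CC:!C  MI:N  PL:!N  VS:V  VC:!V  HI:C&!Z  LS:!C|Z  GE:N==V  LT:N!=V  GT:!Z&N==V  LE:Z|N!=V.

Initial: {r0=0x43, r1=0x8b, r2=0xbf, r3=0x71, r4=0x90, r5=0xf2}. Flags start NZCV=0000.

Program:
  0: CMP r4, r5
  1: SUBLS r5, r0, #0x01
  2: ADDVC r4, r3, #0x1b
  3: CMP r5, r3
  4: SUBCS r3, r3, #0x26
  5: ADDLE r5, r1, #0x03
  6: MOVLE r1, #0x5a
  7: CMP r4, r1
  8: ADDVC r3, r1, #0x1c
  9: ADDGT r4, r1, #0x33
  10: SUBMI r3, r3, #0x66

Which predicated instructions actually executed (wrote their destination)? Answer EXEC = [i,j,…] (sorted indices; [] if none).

[0] flags=1000 → (cmp)
[1] flags=1000 LS?T → r5=0x42
[2] flags=1000 VC?T → r4=0x8c
[3] flags=1000 → (cmp)
[4] flags=1000 CS?F → skip
[5] flags=1000 LE?T → r5=0x8e
[6] flags=1000 LE?T → r1=0x5a
[7] flags=0011 → (cmp)
[8] flags=0011 VC?F → skip
[9] flags=0011 GT?F → skip
[10] flags=0011 MI?F → skip

EXEC = [1,2,5,6]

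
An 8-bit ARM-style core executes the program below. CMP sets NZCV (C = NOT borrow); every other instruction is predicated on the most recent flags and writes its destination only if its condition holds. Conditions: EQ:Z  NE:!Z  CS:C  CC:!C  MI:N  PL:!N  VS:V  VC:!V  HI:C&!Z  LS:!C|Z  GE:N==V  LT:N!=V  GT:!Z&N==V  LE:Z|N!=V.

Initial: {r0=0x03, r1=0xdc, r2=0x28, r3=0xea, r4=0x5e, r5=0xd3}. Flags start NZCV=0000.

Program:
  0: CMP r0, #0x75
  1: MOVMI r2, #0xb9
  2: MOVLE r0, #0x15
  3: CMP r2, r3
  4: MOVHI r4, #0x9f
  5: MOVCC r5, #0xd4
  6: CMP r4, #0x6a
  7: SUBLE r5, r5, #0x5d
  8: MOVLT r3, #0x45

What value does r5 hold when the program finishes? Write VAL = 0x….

VAL = 0x77

[0] flags=1000 → (cmp)
[1] flags=1000 MI?T → r2=0xb9
[2] flags=1000 LE?T → r0=0x15
[3] flags=1000 → (cmp)
[4] flags=1000 HI?F → skip
[5] flags=1000 CC?T → r5=0xd4
[6] flags=1000 → (cmp)
[7] flags=1000 LE?T → r5=0x77
[8] flags=1000 LT?T → r3=0x45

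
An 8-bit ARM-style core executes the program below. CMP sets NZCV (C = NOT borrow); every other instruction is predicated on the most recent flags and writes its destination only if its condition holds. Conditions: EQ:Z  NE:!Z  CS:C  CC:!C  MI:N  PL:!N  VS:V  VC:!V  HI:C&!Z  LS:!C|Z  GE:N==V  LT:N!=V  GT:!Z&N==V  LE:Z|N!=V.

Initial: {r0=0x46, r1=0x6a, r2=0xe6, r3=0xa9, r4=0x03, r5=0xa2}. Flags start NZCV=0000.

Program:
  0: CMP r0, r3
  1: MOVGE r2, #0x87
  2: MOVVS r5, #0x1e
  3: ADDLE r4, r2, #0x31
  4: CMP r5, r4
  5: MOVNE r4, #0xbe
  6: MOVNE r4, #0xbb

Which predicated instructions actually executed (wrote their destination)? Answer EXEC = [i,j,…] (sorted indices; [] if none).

[0] flags=1001 → (cmp)
[1] flags=1001 GE?T → r2=0x87
[2] flags=1001 VS?T → r5=0x1e
[3] flags=1001 LE?F → skip
[4] flags=0010 → (cmp)
[5] flags=0010 NE?T → r4=0xbe
[6] flags=0010 NE?T → r4=0xbb

EXEC = [1,2,5,6]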